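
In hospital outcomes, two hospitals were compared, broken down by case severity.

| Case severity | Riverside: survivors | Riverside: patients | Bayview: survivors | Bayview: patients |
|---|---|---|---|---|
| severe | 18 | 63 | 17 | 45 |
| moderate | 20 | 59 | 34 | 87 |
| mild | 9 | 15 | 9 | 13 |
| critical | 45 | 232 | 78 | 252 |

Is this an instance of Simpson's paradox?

Severe: Riverside 18/63 = 28.6%, Bayview 17/45 = 37.8% → Bayview
Moderate: Riverside 20/59 = 33.9%, Bayview 34/87 = 39.1% → Bayview
Mild: Riverside 9/15 = 60.0%, Bayview 9/13 = 69.2% → Bayview
Critical: Riverside 45/232 = 19.4%, Bayview 78/252 = 31.0% → Bayview
Overall: Riverside 92/369 = 24.9%, Bayview 138/397 = 34.8% → Bayview
Bayview wins overall and in every case group — no reversal.

No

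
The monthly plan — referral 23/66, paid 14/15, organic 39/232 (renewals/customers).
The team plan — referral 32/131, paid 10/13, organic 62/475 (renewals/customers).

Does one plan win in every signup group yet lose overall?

Referral: the monthly plan 23/66 = 34.8%, the team plan 32/131 = 24.4% → the monthly plan
Paid: the monthly plan 14/15 = 93.3%, the team plan 10/13 = 76.9% → the monthly plan
Organic: the monthly plan 39/232 = 16.8%, the team plan 62/475 = 13.1% → the monthly plan
Overall: the monthly plan 76/313 = 24.3%, the team plan 104/619 = 16.8% → the monthly plan
The monthly plan wins overall and in every signup group — no reversal.

No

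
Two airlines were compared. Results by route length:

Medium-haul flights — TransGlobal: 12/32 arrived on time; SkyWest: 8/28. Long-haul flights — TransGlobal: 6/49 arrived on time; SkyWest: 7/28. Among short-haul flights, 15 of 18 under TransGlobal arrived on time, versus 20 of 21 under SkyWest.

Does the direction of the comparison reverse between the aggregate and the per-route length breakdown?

No

Medium-haul: TransGlobal 12/32 = 37.5%, SkyWest 8/28 = 28.6% → TransGlobal
Long-haul: TransGlobal 6/49 = 12.2%, SkyWest 7/28 = 25.0% → SkyWest
Short-haul: TransGlobal 15/18 = 83.3%, SkyWest 20/21 = 95.2% → SkyWest
Overall: TransGlobal 33/99 = 33.3%, SkyWest 35/77 = 45.5% → SkyWest
Neither sweeps: TransGlobal wins 1 of 3 groups, SkyWest wins 2. SkyWest wins overall but not every group — no Simpson reversal.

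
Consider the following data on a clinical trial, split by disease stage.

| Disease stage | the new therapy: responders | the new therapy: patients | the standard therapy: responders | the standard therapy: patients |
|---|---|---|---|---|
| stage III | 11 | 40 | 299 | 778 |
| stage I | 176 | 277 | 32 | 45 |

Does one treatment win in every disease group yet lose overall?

Yes

Stage III: the new therapy 11/40 = 27.5%, the standard therapy 299/778 = 38.4% → the standard therapy
Stage I: the new therapy 176/277 = 63.5%, the standard therapy 32/45 = 71.1% → the standard therapy
Overall: the new therapy 187/317 = 59.0%, the standard therapy 331/823 = 40.2% → the new therapy
The standard therapy wins each disease group but the new therapy wins overall — the comparison reverses. The standard therapy's patients skew toward stage III, which has a lower base rate.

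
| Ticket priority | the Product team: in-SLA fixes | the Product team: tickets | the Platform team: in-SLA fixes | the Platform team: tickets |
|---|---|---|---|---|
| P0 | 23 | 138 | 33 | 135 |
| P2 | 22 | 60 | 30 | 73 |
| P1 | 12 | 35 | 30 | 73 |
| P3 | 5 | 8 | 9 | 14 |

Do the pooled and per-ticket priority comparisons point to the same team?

Yes

P0: the Product team 23/138 = 16.7%, the Platform team 33/135 = 24.4% → the Platform team
P2: the Product team 22/60 = 36.7%, the Platform team 30/73 = 41.1% → the Platform team
P1: the Product team 12/35 = 34.3%, the Platform team 30/73 = 41.1% → the Platform team
P3: the Product team 5/8 = 62.5%, the Platform team 9/14 = 64.3% → the Platform team
Overall: the Product team 62/241 = 25.7%, the Platform team 102/295 = 34.6% → the Platform team
The Platform team wins overall and in every ticket group — no reversal.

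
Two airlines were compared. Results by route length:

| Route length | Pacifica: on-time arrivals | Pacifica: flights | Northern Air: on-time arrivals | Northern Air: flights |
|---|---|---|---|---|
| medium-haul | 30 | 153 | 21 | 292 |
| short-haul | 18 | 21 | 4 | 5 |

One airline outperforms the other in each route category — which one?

Pacifica

Medium-haul: Pacifica 30/153 = 19.6%, Northern Air 21/292 = 7.2% → Pacifica
Short-haul: Pacifica 18/21 = 85.7%, Northern Air 4/5 = 80.0% → Pacifica
Pacifica has the higher rate in both groups.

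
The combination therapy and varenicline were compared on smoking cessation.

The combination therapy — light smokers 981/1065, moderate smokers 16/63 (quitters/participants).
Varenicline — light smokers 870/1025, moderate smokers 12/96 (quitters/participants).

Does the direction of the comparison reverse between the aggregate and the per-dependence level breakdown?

Light smokers: the combination therapy 981/1065 = 92.1%, varenicline 870/1025 = 84.9% → the combination therapy
Moderate smokers: the combination therapy 16/63 = 25.4%, varenicline 12/96 = 12.5% → the combination therapy
Overall: the combination therapy 997/1128 = 88.4%, varenicline 882/1121 = 78.7% → the combination therapy
The combination therapy wins overall and in every dependence group — no reversal.

No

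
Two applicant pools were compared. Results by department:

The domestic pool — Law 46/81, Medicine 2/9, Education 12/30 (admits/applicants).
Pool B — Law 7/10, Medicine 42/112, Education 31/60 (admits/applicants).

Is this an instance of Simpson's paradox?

Yes

Law: the domestic pool 46/81 = 56.8%, Pool B 7/10 = 70.0% → Pool B
Medicine: the domestic pool 2/9 = 22.2%, Pool B 42/112 = 37.5% → Pool B
Education: the domestic pool 12/30 = 40.0%, Pool B 31/60 = 51.7% → Pool B
Overall: the domestic pool 60/120 = 50.0%, Pool B 80/182 = 44.0% → the domestic pool
Pool B wins each department group but the domestic pool wins overall — the comparison reverses. Pool B's applicants skew toward Medicine, which has a lower base rate.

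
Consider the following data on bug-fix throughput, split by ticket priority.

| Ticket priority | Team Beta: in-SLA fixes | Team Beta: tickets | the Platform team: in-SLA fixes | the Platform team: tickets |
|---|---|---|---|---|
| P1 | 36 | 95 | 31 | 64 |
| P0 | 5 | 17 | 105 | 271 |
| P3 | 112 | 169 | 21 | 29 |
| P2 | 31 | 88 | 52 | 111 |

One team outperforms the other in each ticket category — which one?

the Platform team

P1: Team Beta 36/95 = 37.9%, the Platform team 31/64 = 48.4% → the Platform team
P0: Team Beta 5/17 = 29.4%, the Platform team 105/271 = 38.7% → the Platform team
P3: Team Beta 112/169 = 66.3%, the Platform team 21/29 = 72.4% → the Platform team
P2: Team Beta 31/88 = 35.2%, the Platform team 52/111 = 46.8% → the Platform team
The Platform team has the higher rate in all 4 groups.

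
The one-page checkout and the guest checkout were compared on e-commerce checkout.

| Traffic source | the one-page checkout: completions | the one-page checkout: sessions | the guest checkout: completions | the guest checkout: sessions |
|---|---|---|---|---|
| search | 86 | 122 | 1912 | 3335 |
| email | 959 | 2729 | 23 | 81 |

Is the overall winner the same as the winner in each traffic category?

Search: the one-page checkout 86/122 = 70.5%, the guest checkout 1912/3335 = 57.3% → the one-page checkout
Email: the one-page checkout 959/2729 = 35.1%, the guest checkout 23/81 = 28.4% → the one-page checkout
Overall: the one-page checkout 1045/2851 = 36.7%, the guest checkout 1935/3416 = 56.6% → the guest checkout
The one-page checkout wins each traffic group but the guest checkout wins overall — the comparison reverses. The one-page checkout's sessions skew toward email, which has a lower base rate.

No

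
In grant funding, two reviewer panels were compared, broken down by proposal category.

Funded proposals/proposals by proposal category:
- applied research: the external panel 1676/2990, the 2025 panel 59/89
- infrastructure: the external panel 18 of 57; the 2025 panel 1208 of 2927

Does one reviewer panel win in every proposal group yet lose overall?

Yes

Applied research: the external panel 1676/2990 = 56.1%, the 2025 panel 59/89 = 66.3% → the 2025 panel
Infrastructure: the external panel 18/57 = 31.6%, the 2025 panel 1208/2927 = 41.3% → the 2025 panel
Overall: the external panel 1694/3047 = 55.6%, the 2025 panel 1267/3016 = 42.0% → the external panel
The 2025 panel wins each proposal group but the external panel wins overall — the comparison reverses. The 2025 panel's proposals skew toward infrastructure, which has a lower base rate.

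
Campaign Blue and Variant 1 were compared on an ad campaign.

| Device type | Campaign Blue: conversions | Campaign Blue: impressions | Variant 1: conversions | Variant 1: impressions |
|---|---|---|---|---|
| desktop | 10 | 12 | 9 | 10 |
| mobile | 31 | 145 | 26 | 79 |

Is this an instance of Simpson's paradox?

Desktop: Campaign Blue 10/12 = 83.3%, Variant 1 9/10 = 90.0% → Variant 1
Mobile: Campaign Blue 31/145 = 21.4%, Variant 1 26/79 = 32.9% → Variant 1
Overall: Campaign Blue 41/157 = 26.1%, Variant 1 35/89 = 39.3% → Variant 1
Variant 1 wins overall and in every device group — no reversal.

No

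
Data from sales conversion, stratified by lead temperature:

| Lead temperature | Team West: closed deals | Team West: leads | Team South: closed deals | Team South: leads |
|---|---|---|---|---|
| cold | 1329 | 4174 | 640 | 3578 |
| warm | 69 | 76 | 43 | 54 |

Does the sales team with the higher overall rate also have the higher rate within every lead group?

Yes

Cold: Team West 1329/4174 = 31.8%, Team South 640/3578 = 17.9% → Team West
Warm: Team West 69/76 = 90.8%, Team South 43/54 = 79.6% → Team West
Overall: Team West 1398/4250 = 32.9%, Team South 683/3632 = 18.8% → Team West
Team West wins overall and in every lead group — no reversal.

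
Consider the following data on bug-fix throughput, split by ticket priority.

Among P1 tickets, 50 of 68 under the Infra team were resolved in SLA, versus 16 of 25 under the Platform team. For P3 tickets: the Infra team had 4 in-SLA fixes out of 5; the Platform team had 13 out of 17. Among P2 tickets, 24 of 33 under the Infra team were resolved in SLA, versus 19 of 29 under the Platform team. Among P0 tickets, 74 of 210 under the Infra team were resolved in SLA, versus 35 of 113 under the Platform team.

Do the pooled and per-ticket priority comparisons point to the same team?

Yes

P1: the Infra team 50/68 = 73.5%, the Platform team 16/25 = 64.0% → the Infra team
P3: the Infra team 4/5 = 80.0%, the Platform team 13/17 = 76.5% → the Infra team
P2: the Infra team 24/33 = 72.7%, the Platform team 19/29 = 65.5% → the Infra team
P0: the Infra team 74/210 = 35.2%, the Platform team 35/113 = 31.0% → the Infra team
Overall: the Infra team 152/316 = 48.1%, the Platform team 83/184 = 45.1% → the Infra team
The Infra team wins overall and in every ticket group — no reversal.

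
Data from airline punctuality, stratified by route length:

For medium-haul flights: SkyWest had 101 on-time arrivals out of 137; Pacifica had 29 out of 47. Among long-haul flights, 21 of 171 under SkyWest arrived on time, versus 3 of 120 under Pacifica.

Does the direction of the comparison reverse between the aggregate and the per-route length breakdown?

No

Medium-haul: SkyWest 101/137 = 73.7%, Pacifica 29/47 = 61.7% → SkyWest
Long-haul: SkyWest 21/171 = 12.3%, Pacifica 3/120 = 2.5% → SkyWest
Overall: SkyWest 122/308 = 39.6%, Pacifica 32/167 = 19.2% → SkyWest
SkyWest wins overall and in every route group — no reversal.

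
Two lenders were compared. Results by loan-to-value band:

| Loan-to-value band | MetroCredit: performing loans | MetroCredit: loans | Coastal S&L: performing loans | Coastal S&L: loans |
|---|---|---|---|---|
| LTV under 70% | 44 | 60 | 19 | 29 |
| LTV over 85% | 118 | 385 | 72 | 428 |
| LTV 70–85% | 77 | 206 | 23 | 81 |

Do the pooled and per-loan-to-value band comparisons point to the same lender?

Yes

LTV under 70%: MetroCredit 44/60 = 73.3%, Coastal S&L 19/29 = 65.5% → MetroCredit
LTV over 85%: MetroCredit 118/385 = 30.6%, Coastal S&L 72/428 = 16.8% → MetroCredit
LTV 70–85%: MetroCredit 77/206 = 37.4%, Coastal S&L 23/81 = 28.4% → MetroCredit
Overall: MetroCredit 239/651 = 36.7%, Coastal S&L 114/538 = 21.2% → MetroCredit
MetroCredit wins overall and in every loan-to-value group — no reversal.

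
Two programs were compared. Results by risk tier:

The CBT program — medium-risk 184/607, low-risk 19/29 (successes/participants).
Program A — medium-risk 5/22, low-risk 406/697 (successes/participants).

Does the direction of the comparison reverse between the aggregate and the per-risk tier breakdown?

Yes

Medium-risk: the CBT program 184/607 = 30.3%, Program A 5/22 = 22.7% → the CBT program
Low-risk: the CBT program 19/29 = 65.5%, Program A 406/697 = 58.2% → the CBT program
Overall: the CBT program 203/636 = 31.9%, Program A 411/719 = 57.2% → Program A
The CBT program wins each risk group but Program A wins overall — the comparison reverses. The CBT program's participants skew toward medium-risk, which has a lower base rate.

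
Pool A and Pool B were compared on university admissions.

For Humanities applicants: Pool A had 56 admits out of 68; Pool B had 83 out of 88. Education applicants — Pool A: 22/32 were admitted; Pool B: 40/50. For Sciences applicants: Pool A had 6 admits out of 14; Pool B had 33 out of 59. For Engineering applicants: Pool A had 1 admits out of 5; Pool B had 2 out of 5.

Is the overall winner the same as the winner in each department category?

Yes

Humanities: Pool A 56/68 = 82.4%, Pool B 83/88 = 94.3% → Pool B
Education: Pool A 22/32 = 68.8%, Pool B 40/50 = 80.0% → Pool B
Sciences: Pool A 6/14 = 42.9%, Pool B 33/59 = 55.9% → Pool B
Engineering: Pool A 1/5 = 20.0%, Pool B 2/5 = 40.0% → Pool B
Overall: Pool A 85/119 = 71.4%, Pool B 158/202 = 78.2% → Pool B
Pool B wins overall and in every department group — no reversal.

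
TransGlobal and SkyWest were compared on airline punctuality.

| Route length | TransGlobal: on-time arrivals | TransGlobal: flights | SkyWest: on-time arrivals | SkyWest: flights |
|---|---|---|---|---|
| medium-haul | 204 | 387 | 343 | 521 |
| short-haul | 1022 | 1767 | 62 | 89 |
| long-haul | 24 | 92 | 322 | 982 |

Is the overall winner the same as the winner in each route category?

No

Medium-haul: TransGlobal 204/387 = 52.7%, SkyWest 343/521 = 65.8% → SkyWest
Short-haul: TransGlobal 1022/1767 = 57.8%, SkyWest 62/89 = 69.7% → SkyWest
Long-haul: TransGlobal 24/92 = 26.1%, SkyWest 322/982 = 32.8% → SkyWest
Overall: TransGlobal 1250/2246 = 55.7%, SkyWest 727/1592 = 45.7% → TransGlobal
SkyWest wins each route group but TransGlobal wins overall — the comparison reverses. SkyWest's flights skew toward long-haul, which has a lower base rate.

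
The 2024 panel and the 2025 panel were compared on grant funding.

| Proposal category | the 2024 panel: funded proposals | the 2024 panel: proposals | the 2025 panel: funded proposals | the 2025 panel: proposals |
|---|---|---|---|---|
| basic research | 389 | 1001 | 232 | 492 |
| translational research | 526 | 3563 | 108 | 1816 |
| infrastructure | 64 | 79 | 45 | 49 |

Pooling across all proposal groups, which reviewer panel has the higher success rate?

Basic research: the 2024 panel 389/1001 = 38.9%, the 2025 panel 232/492 = 47.2% → the 2025 panel
Translational research: the 2024 panel 526/3563 = 14.8%, the 2025 panel 108/1816 = 5.9% → the 2024 panel
Infrastructure: the 2024 panel 64/79 = 81.0%, the 2025 panel 45/49 = 91.8% → the 2025 panel
Overall: the 2024 panel 979/4643 = 21.1%, the 2025 panel 385/2357 = 16.3% → the 2024 panel
(Neither sweeps every proposal group, but the 2024 panel has the higher pooled rate.)

the 2024 panel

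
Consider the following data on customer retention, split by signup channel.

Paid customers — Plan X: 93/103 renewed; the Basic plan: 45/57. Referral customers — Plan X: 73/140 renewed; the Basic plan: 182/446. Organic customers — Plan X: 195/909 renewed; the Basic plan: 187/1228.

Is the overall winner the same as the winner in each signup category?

Yes

Paid: Plan X 93/103 = 90.3%, the Basic plan 45/57 = 78.9% → Plan X
Referral: Plan X 73/140 = 52.1%, the Basic plan 182/446 = 40.8% → Plan X
Organic: Plan X 195/909 = 21.5%, the Basic plan 187/1228 = 15.2% → Plan X
Overall: Plan X 361/1152 = 31.3%, the Basic plan 414/1731 = 23.9% → Plan X
Plan X wins overall and in every signup group — no reversal.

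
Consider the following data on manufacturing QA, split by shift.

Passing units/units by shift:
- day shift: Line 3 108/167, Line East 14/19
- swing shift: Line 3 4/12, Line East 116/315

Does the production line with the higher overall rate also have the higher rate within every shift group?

Day shift: Line 3 108/167 = 64.7%, Line East 14/19 = 73.7% → Line East
Swing shift: Line 3 4/12 = 33.3%, Line East 116/315 = 36.8% → Line East
Overall: Line 3 112/179 = 62.6%, Line East 130/334 = 38.9% → Line 3
Line East wins each shift group but Line 3 wins overall — the comparison reverses. Line East's units skew toward swing shift, which has a lower base rate.

No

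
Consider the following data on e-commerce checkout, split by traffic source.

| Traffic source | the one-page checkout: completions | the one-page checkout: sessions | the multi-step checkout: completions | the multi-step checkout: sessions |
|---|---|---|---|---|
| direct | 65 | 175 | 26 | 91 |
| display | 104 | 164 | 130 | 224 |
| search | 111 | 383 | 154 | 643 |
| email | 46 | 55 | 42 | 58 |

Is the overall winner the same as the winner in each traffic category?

Direct: the one-page checkout 65/175 = 37.1%, the multi-step checkout 26/91 = 28.6% → the one-page checkout
Display: the one-page checkout 104/164 = 63.4%, the multi-step checkout 130/224 = 58.0% → the one-page checkout
Search: the one-page checkout 111/383 = 29.0%, the multi-step checkout 154/643 = 24.0% → the one-page checkout
Email: the one-page checkout 46/55 = 83.6%, the multi-step checkout 42/58 = 72.4% → the one-page checkout
Overall: the one-page checkout 326/777 = 42.0%, the multi-step checkout 352/1016 = 34.6% → the one-page checkout
The one-page checkout wins overall and in every traffic group — no reversal.

Yes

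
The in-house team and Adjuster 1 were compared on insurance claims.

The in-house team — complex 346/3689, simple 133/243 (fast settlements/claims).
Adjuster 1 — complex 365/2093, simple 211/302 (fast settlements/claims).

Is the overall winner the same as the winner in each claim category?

Complex: the in-house team 346/3689 = 9.4%, Adjuster 1 365/2093 = 17.4% → Adjuster 1
Simple: the in-house team 133/243 = 54.7%, Adjuster 1 211/302 = 69.9% → Adjuster 1
Overall: the in-house team 479/3932 = 12.2%, Adjuster 1 576/2395 = 24.1% → Adjuster 1
Adjuster 1 wins overall and in every claim group — no reversal.

Yes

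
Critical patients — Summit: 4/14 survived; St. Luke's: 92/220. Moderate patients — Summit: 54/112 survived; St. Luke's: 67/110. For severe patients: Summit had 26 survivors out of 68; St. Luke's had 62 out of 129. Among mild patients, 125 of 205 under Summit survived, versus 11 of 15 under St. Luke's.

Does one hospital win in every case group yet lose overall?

Yes

Critical: Summit 4/14 = 28.6%, St. Luke's 92/220 = 41.8% → St. Luke's
Moderate: Summit 54/112 = 48.2%, St. Luke's 67/110 = 60.9% → St. Luke's
Severe: Summit 26/68 = 38.2%, St. Luke's 62/129 = 48.1% → St. Luke's
Mild: Summit 125/205 = 61.0%, St. Luke's 11/15 = 73.3% → St. Luke's
Overall: Summit 209/399 = 52.4%, St. Luke's 232/474 = 48.9% → Summit
St. Luke's wins each case group but Summit wins overall — the comparison reverses. St. Luke's's patients skew toward critical, which has a lower base rate.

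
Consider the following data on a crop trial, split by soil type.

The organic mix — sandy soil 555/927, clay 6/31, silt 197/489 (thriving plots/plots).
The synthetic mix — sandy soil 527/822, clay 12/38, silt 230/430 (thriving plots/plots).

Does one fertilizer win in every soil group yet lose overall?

Sandy soil: the organic mix 555/927 = 59.9%, the synthetic mix 527/822 = 64.1% → the synthetic mix
Clay: the organic mix 6/31 = 19.4%, the synthetic mix 12/38 = 31.6% → the synthetic mix
Silt: the organic mix 197/489 = 40.3%, the synthetic mix 230/430 = 53.5% → the synthetic mix
Overall: the organic mix 758/1447 = 52.4%, the synthetic mix 769/1290 = 59.6% → the synthetic mix
The synthetic mix wins overall and in every soil group — no reversal.

No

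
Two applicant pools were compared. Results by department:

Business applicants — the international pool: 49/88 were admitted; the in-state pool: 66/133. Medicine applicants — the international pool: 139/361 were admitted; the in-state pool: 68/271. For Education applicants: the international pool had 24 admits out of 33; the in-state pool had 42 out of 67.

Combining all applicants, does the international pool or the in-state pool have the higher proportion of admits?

the international pool

Business: the international pool 49/88 = 55.7%, the in-state pool 66/133 = 49.6% → the international pool
Medicine: the international pool 139/361 = 38.5%, the in-state pool 68/271 = 25.1% → the international pool
Education: the international pool 24/33 = 72.7%, the in-state pool 42/67 = 62.7% → the international pool
Overall: the international pool 212/482 = 44.0%, the in-state pool 176/471 = 37.4% → the international pool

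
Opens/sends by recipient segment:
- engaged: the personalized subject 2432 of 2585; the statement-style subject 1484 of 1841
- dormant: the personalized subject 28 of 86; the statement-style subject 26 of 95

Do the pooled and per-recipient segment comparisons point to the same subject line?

Engaged: the personalized subject 2432/2585 = 94.1%, the statement-style subject 1484/1841 = 80.6% → the personalized subject
Dormant: the personalized subject 28/86 = 32.6%, the statement-style subject 26/95 = 27.4% → the personalized subject
Overall: the personalized subject 2460/2671 = 92.1%, the statement-style subject 1510/1936 = 78.0% → the personalized subject
The personalized subject wins overall and in every recipient group — no reversal.

Yes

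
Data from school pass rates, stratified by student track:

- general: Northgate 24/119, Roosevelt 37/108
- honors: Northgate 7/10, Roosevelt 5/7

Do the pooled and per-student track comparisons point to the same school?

General: Northgate 24/119 = 20.2%, Roosevelt 37/108 = 34.3% → Roosevelt
Honors: Northgate 7/10 = 70.0%, Roosevelt 5/7 = 71.4% → Roosevelt
Overall: Northgate 31/129 = 24.0%, Roosevelt 42/115 = 36.5% → Roosevelt
Roosevelt wins overall and in every student group — no reversal.

Yes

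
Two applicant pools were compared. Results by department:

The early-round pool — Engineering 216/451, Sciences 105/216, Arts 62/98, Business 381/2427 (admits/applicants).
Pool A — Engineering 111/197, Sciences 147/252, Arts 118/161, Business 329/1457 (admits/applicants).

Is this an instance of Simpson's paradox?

No

Engineering: the early-round pool 216/451 = 47.9%, Pool A 111/197 = 56.3% → Pool A
Sciences: the early-round pool 105/216 = 48.6%, Pool A 147/252 = 58.3% → Pool A
Arts: the early-round pool 62/98 = 63.3%, Pool A 118/161 = 73.3% → Pool A
Business: the early-round pool 381/2427 = 15.7%, Pool A 329/1457 = 22.6% → Pool A
Overall: the early-round pool 764/3192 = 23.9%, Pool A 705/2067 = 34.1% → Pool A
Pool A wins overall and in every department group — no reversal.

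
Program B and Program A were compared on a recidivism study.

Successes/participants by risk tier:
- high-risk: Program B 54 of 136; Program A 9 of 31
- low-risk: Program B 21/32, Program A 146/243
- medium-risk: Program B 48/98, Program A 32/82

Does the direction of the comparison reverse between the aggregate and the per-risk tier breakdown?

High-risk: Program B 54/136 = 39.7%, Program A 9/31 = 29.0% → Program B
Low-risk: Program B 21/32 = 65.6%, Program A 146/243 = 60.1% → Program B
Medium-risk: Program B 48/98 = 49.0%, Program A 32/82 = 39.0% → Program B
Overall: Program B 123/266 = 46.2%, Program A 187/356 = 52.5% → Program A
Program B wins each risk group but Program A wins overall — the comparison reverses. Program B's participants skew toward high-risk, which has a lower base rate.

Yes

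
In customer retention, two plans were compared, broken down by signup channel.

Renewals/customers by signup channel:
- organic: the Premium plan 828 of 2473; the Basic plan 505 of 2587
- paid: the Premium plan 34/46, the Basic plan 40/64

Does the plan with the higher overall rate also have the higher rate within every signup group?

Organic: the Premium plan 828/2473 = 33.5%, the Basic plan 505/2587 = 19.5% → the Premium plan
Paid: the Premium plan 34/46 = 73.9%, the Basic plan 40/64 = 62.5% → the Premium plan
Overall: the Premium plan 862/2519 = 34.2%, the Basic plan 545/2651 = 20.6% → the Premium plan
The Premium plan wins overall and in every signup group — no reversal.

Yes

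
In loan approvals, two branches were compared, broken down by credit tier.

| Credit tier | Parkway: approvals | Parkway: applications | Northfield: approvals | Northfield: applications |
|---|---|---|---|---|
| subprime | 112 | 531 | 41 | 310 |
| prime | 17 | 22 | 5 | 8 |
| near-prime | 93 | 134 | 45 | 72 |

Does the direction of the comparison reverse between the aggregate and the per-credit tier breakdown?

Subprime: Parkway 112/531 = 21.1%, Northfield 41/310 = 13.2% → Parkway
Prime: Parkway 17/22 = 77.3%, Northfield 5/8 = 62.5% → Parkway
Near-prime: Parkway 93/134 = 69.4%, Northfield 45/72 = 62.5% → Parkway
Overall: Parkway 222/687 = 32.3%, Northfield 91/390 = 23.3% → Parkway
Parkway wins overall and in every credit group — no reversal.

No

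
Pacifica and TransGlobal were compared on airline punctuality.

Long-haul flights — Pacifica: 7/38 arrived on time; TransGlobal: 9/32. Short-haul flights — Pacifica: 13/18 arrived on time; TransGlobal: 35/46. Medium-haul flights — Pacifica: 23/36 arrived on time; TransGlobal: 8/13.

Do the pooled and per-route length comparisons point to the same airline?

No

Long-haul: Pacifica 7/38 = 18.4%, TransGlobal 9/32 = 28.1% → TransGlobal
Short-haul: Pacifica 13/18 = 72.2%, TransGlobal 35/46 = 76.1% → TransGlobal
Medium-haul: Pacifica 23/36 = 63.9%, TransGlobal 8/13 = 61.5% → Pacifica
Overall: Pacifica 43/92 = 46.7%, TransGlobal 52/91 = 57.1% → TransGlobal
Neither sweeps: Pacifica wins 1 of 3 groups, TransGlobal wins 2. TransGlobal wins overall but not every group — no Simpson reversal.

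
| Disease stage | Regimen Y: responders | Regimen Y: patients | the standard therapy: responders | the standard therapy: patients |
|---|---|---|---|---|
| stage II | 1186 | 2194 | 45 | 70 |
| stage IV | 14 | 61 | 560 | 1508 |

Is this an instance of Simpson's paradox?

Yes

Stage II: Regimen Y 1186/2194 = 54.1%, the standard therapy 45/70 = 64.3% → the standard therapy
Stage IV: Regimen Y 14/61 = 23.0%, the standard therapy 560/1508 = 37.1% → the standard therapy
Overall: Regimen Y 1200/2255 = 53.2%, the standard therapy 605/1578 = 38.3% → Regimen Y
The standard therapy wins each disease group but Regimen Y wins overall — the comparison reverses. The standard therapy's patients skew toward stage IV, which has a lower base rate.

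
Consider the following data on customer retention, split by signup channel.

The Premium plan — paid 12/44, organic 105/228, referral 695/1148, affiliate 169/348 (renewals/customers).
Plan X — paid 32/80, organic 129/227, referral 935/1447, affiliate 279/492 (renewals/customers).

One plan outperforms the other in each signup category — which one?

Paid: the Premium plan 12/44 = 27.3%, Plan X 32/80 = 40.0% → Plan X
Organic: the Premium plan 105/228 = 46.1%, Plan X 129/227 = 56.8% → Plan X
Referral: the Premium plan 695/1148 = 60.5%, Plan X 935/1447 = 64.6% → Plan X
Affiliate: the Premium plan 169/348 = 48.6%, Plan X 279/492 = 56.7% → Plan X
Plan X has the higher rate in all 4 groups.

Plan X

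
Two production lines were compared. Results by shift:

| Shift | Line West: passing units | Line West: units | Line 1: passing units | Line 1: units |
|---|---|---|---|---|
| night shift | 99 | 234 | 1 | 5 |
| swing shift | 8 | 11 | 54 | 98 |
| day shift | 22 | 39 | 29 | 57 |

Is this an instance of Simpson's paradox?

Yes

Night shift: Line West 99/234 = 42.3%, Line 1 1/5 = 20.0% → Line West
Swing shift: Line West 8/11 = 72.7%, Line 1 54/98 = 55.1% → Line West
Day shift: Line West 22/39 = 56.4%, Line 1 29/57 = 50.9% → Line West
Overall: Line West 129/284 = 45.4%, Line 1 84/160 = 52.5% → Line 1
Line West wins each shift group but Line 1 wins overall — the comparison reverses. Line West's units skew toward night shift, which has a lower base rate.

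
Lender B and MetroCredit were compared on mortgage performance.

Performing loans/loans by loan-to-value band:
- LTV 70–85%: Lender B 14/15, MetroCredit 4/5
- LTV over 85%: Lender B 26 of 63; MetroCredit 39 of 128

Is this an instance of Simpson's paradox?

LTV 70–85%: Lender B 14/15 = 93.3%, MetroCredit 4/5 = 80.0% → Lender B
LTV over 85%: Lender B 26/63 = 41.3%, MetroCredit 39/128 = 30.5% → Lender B
Overall: Lender B 40/78 = 51.3%, MetroCredit 43/133 = 32.3% → Lender B
Lender B wins overall and in every loan-to-value group — no reversal.

No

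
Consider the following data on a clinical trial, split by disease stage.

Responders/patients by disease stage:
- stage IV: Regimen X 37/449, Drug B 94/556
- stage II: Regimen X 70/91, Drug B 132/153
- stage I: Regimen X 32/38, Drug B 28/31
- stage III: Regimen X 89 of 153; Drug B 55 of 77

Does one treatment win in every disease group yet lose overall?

Stage IV: Regimen X 37/449 = 8.2%, Drug B 94/556 = 16.9% → Drug B
Stage II: Regimen X 70/91 = 76.9%, Drug B 132/153 = 86.3% → Drug B
Stage I: Regimen X 32/38 = 84.2%, Drug B 28/31 = 90.3% → Drug B
Stage III: Regimen X 89/153 = 58.2%, Drug B 55/77 = 71.4% → Drug B
Overall: Regimen X 228/731 = 31.2%, Drug B 309/817 = 37.8% → Drug B
Drug B wins overall and in every disease group — no reversal.

No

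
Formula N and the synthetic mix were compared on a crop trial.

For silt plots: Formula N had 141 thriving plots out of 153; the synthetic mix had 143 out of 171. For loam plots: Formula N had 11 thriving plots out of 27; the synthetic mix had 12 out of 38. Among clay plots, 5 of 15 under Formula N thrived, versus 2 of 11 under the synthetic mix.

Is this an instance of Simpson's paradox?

Silt: Formula N 141/153 = 92.2%, the synthetic mix 143/171 = 83.6% → Formula N
Loam: Formula N 11/27 = 40.7%, the synthetic mix 12/38 = 31.6% → Formula N
Clay: Formula N 5/15 = 33.3%, the synthetic mix 2/11 = 18.2% → Formula N
Overall: Formula N 157/195 = 80.5%, the synthetic mix 157/220 = 71.4% → Formula N
Formula N wins overall and in every soil group — no reversal.

No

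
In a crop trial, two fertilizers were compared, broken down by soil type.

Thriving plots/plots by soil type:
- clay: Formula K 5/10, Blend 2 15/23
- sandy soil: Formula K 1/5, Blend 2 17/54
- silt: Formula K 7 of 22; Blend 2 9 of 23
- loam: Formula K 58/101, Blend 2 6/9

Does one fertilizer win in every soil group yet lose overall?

Clay: Formula K 5/10 = 50.0%, Blend 2 15/23 = 65.2% → Blend 2
Sandy soil: Formula K 1/5 = 20.0%, Blend 2 17/54 = 31.5% → Blend 2
Silt: Formula K 7/22 = 31.8%, Blend 2 9/23 = 39.1% → Blend 2
Loam: Formula K 58/101 = 57.4%, Blend 2 6/9 = 66.7% → Blend 2
Overall: Formula K 71/138 = 51.4%, Blend 2 47/109 = 43.1% → Formula K
Blend 2 wins each soil group but Formula K wins overall — the comparison reverses. Blend 2's plots skew toward sandy soil, which has a lower base rate.

Yes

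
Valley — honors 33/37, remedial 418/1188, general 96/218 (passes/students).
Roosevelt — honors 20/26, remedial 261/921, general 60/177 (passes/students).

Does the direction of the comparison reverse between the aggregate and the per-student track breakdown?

Honors: Valley 33/37 = 89.2%, Roosevelt 20/26 = 76.9% → Valley
Remedial: Valley 418/1188 = 35.2%, Roosevelt 261/921 = 28.3% → Valley
General: Valley 96/218 = 44.0%, Roosevelt 60/177 = 33.9% → Valley
Overall: Valley 547/1443 = 37.9%, Roosevelt 341/1124 = 30.3% → Valley
Valley wins overall and in every student group — no reversal.

No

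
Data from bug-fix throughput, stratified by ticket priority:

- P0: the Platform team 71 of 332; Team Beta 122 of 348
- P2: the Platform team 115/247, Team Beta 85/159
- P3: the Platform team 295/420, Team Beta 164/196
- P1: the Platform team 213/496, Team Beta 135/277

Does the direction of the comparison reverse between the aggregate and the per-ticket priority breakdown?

P0: the Platform team 71/332 = 21.4%, Team Beta 122/348 = 35.1% → Team Beta
P2: the Platform team 115/247 = 46.6%, Team Beta 85/159 = 53.5% → Team Beta
P3: the Platform team 295/420 = 70.2%, Team Beta 164/196 = 83.7% → Team Beta
P1: the Platform team 213/496 = 42.9%, Team Beta 135/277 = 48.7% → Team Beta
Overall: the Platform team 694/1495 = 46.4%, Team Beta 506/980 = 51.6% → Team Beta
Team Beta wins overall and in every ticket group — no reversal.

No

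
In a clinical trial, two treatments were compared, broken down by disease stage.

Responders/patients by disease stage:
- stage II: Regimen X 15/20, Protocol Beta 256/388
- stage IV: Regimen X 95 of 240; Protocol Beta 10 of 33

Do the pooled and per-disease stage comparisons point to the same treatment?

Stage II: Regimen X 15/20 = 75.0%, Protocol Beta 256/388 = 66.0% → Regimen X
Stage IV: Regimen X 95/240 = 39.6%, Protocol Beta 10/33 = 30.3% → Regimen X
Overall: Regimen X 110/260 = 42.3%, Protocol Beta 266/421 = 63.2% → Protocol Beta
Regimen X wins each disease group but Protocol Beta wins overall — the comparison reverses. Regimen X's patients skew toward stage IV, which has a lower base rate.

No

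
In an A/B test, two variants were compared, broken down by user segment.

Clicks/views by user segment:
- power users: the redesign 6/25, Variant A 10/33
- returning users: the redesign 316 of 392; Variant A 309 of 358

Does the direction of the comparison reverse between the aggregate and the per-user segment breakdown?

No

Power users: the redesign 6/25 = 24.0%, Variant A 10/33 = 30.3% → Variant A
Returning users: the redesign 316/392 = 80.6%, Variant A 309/358 = 86.3% → Variant A
Overall: the redesign 322/417 = 77.2%, Variant A 319/391 = 81.6% → Variant A
Variant A wins overall and in every user group — no reversal.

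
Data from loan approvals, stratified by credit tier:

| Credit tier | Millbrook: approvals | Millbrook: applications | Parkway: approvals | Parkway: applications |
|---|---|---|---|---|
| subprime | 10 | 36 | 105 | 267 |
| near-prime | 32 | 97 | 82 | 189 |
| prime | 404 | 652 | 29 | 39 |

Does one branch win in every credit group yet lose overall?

Yes

Subprime: Millbrook 10/36 = 27.8%, Parkway 105/267 = 39.3% → Parkway
Near-prime: Millbrook 32/97 = 33.0%, Parkway 82/189 = 43.4% → Parkway
Prime: Millbrook 404/652 = 62.0%, Parkway 29/39 = 74.4% → Parkway
Overall: Millbrook 446/785 = 56.8%, Parkway 216/495 = 43.6% → Millbrook
Parkway wins each credit group but Millbrook wins overall — the comparison reverses. Parkway's applications skew toward subprime, which has a lower base rate.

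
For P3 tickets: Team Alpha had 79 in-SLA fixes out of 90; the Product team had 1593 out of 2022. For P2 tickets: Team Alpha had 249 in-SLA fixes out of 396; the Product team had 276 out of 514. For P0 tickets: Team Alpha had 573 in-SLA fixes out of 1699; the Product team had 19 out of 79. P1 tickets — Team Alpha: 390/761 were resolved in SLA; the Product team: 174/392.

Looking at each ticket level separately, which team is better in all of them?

P3: Team Alpha 79/90 = 87.8%, the Product team 1593/2022 = 78.8% → Team Alpha
P2: Team Alpha 249/396 = 62.9%, the Product team 276/514 = 53.7% → Team Alpha
P0: Team Alpha 573/1699 = 33.7%, the Product team 19/79 = 24.1% → Team Alpha
P1: Team Alpha 390/761 = 51.2%, the Product team 174/392 = 44.4% → Team Alpha
Team Alpha has the higher rate in all 4 groups.

Team Alpha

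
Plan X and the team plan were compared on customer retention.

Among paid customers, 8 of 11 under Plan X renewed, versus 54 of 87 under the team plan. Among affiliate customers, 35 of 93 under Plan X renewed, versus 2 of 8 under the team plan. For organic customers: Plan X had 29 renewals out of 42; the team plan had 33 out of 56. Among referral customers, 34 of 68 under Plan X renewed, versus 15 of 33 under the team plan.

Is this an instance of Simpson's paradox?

Yes

Paid: Plan X 8/11 = 72.7%, the team plan 54/87 = 62.1% → Plan X
Affiliate: Plan X 35/93 = 37.6%, the team plan 2/8 = 25.0% → Plan X
Organic: Plan X 29/42 = 69.0%, the team plan 33/56 = 58.9% → Plan X
Referral: Plan X 34/68 = 50.0%, the team plan 15/33 = 45.5% → Plan X
Overall: Plan X 106/214 = 49.5%, the team plan 104/184 = 56.5% → the team plan
Plan X wins each signup group but the team plan wins overall — the comparison reverses. Plan X's customers skew toward affiliate, which has a lower base rate.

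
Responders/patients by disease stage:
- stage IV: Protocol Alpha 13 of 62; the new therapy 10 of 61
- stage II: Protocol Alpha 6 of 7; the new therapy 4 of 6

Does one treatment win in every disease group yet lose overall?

Stage IV: Protocol Alpha 13/62 = 21.0%, the new therapy 10/61 = 16.4% → Protocol Alpha
Stage II: Protocol Alpha 6/7 = 85.7%, the new therapy 4/6 = 66.7% → Protocol Alpha
Overall: Protocol Alpha 19/69 = 27.5%, the new therapy 14/67 = 20.9% → Protocol Alpha
Protocol Alpha wins overall and in every disease group — no reversal.

No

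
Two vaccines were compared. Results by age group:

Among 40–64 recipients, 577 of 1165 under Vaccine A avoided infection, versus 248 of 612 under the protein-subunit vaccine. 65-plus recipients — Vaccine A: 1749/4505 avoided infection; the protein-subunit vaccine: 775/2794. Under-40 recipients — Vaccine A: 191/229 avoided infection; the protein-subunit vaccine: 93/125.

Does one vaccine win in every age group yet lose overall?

40–64: Vaccine A 577/1165 = 49.5%, the protein-subunit vaccine 248/612 = 40.5% → Vaccine A
65-plus: Vaccine A 1749/4505 = 38.8%, the protein-subunit vaccine 775/2794 = 27.7% → Vaccine A
Under-40: Vaccine A 191/229 = 83.4%, the protein-subunit vaccine 93/125 = 74.4% → Vaccine A
Overall: Vaccine A 2517/5899 = 42.7%, the protein-subunit vaccine 1116/3531 = 31.6% → Vaccine A
Vaccine A wins overall and in every age group — no reversal.

No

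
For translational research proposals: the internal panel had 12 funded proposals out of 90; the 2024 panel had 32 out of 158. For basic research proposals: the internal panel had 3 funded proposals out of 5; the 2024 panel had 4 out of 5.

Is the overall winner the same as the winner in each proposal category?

Translational research: the internal panel 12/90 = 13.3%, the 2024 panel 32/158 = 20.3% → the 2024 panel
Basic research: the internal panel 3/5 = 60.0%, the 2024 panel 4/5 = 80.0% → the 2024 panel
Overall: the internal panel 15/95 = 15.8%, the 2024 panel 36/163 = 22.1% → the 2024 panel
The 2024 panel wins overall and in every proposal group — no reversal.

Yes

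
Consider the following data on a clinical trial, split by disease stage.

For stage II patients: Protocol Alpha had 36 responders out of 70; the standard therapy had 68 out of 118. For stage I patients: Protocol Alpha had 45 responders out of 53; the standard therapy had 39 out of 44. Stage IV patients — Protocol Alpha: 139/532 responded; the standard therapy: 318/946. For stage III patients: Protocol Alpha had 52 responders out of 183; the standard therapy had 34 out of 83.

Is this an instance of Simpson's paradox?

Stage II: Protocol Alpha 36/70 = 51.4%, the standard therapy 68/118 = 57.6% → the standard therapy
Stage I: Protocol Alpha 45/53 = 84.9%, the standard therapy 39/44 = 88.6% → the standard therapy
Stage IV: Protocol Alpha 139/532 = 26.1%, the standard therapy 318/946 = 33.6% → the standard therapy
Stage III: Protocol Alpha 52/183 = 28.4%, the standard therapy 34/83 = 41.0% → the standard therapy
Overall: Protocol Alpha 272/838 = 32.5%, the standard therapy 459/1191 = 38.5% → the standard therapy
The standard therapy wins overall and in every disease group — no reversal.

No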